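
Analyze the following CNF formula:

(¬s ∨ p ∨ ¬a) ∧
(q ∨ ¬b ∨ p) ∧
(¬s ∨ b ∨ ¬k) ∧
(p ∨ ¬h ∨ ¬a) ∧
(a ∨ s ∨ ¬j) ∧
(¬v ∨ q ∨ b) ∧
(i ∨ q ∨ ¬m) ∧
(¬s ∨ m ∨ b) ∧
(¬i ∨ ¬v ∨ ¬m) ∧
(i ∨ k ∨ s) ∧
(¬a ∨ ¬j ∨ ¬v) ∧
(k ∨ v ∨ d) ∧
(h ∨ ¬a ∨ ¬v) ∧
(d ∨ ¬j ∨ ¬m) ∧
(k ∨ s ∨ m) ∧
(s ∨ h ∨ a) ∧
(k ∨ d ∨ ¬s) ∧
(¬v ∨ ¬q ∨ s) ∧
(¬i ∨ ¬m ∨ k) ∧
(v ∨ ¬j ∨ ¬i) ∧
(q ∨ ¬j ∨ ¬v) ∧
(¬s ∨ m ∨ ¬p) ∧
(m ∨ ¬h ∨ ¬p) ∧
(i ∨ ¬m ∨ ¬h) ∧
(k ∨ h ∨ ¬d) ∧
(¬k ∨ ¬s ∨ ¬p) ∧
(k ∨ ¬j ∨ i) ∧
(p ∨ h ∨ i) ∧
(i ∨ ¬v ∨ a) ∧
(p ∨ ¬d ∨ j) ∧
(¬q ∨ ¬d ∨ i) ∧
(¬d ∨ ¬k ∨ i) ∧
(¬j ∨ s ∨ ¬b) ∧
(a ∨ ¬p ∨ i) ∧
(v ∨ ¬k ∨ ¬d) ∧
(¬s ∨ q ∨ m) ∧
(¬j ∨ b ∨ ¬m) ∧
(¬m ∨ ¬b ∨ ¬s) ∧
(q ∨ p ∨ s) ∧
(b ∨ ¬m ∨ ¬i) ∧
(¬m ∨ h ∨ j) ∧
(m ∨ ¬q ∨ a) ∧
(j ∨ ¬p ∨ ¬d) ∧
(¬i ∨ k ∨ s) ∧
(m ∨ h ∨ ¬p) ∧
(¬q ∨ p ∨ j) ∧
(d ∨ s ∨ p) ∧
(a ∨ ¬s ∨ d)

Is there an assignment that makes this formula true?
Yes

Yes, the formula is satisfiable.

One satisfying assignment is: b=True, q=True, a=True, h=True, i=True, j=False, k=True, v=False, m=True, d=False, s=False, p=True

Verification: With this assignment, all 48 clauses evaluate to true.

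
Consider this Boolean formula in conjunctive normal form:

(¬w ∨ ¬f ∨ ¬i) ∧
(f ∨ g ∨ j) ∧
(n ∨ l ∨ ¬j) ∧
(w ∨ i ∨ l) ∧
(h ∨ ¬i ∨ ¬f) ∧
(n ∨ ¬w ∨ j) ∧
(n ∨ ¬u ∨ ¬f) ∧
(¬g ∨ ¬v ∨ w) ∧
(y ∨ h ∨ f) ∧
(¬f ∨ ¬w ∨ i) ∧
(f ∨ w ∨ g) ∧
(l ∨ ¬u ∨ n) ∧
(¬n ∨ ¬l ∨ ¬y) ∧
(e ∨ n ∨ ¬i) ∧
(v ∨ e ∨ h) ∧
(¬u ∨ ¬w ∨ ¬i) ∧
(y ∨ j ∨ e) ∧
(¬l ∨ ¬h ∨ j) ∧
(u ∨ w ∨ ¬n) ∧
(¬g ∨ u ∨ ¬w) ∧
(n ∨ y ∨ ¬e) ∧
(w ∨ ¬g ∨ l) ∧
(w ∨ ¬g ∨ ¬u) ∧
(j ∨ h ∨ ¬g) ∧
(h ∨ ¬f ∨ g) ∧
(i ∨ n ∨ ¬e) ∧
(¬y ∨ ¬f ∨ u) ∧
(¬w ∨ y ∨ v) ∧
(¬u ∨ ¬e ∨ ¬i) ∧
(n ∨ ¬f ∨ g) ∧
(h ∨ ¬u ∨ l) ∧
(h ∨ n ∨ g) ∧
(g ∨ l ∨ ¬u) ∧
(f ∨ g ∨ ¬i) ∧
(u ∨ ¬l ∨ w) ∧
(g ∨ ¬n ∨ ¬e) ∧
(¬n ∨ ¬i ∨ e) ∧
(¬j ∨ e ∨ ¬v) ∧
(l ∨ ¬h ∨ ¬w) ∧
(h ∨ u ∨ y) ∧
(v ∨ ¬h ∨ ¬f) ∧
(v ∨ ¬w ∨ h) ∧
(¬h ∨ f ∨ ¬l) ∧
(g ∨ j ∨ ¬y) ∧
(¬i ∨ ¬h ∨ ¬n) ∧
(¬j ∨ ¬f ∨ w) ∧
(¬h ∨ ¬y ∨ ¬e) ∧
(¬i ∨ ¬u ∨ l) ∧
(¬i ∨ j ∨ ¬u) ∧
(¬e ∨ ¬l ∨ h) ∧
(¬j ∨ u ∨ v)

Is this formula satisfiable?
No

No, the formula is not satisfiable.

No assignment of truth values to the variables can make all 51 clauses true simultaneously.

The formula is UNSAT (unsatisfiable).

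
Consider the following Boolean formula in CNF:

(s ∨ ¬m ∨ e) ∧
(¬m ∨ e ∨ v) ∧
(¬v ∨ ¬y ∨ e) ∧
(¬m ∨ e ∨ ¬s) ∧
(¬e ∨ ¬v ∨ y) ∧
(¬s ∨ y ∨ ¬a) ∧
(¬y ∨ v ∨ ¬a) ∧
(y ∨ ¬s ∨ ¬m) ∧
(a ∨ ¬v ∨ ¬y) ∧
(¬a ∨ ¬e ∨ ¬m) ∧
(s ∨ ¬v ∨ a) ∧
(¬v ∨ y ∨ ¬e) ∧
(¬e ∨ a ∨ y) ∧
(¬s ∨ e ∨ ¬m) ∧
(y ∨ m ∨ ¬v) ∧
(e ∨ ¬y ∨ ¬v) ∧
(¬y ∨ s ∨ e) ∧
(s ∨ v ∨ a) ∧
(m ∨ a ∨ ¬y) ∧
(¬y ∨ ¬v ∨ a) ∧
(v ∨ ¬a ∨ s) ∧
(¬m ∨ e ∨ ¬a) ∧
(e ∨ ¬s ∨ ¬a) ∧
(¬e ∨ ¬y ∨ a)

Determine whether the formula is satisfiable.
Yes

Yes, the formula is satisfiable.

One satisfying assignment is: a=False, y=False, v=False, e=False, m=False, s=True

Verification: With this assignment, all 24 clauses evaluate to true.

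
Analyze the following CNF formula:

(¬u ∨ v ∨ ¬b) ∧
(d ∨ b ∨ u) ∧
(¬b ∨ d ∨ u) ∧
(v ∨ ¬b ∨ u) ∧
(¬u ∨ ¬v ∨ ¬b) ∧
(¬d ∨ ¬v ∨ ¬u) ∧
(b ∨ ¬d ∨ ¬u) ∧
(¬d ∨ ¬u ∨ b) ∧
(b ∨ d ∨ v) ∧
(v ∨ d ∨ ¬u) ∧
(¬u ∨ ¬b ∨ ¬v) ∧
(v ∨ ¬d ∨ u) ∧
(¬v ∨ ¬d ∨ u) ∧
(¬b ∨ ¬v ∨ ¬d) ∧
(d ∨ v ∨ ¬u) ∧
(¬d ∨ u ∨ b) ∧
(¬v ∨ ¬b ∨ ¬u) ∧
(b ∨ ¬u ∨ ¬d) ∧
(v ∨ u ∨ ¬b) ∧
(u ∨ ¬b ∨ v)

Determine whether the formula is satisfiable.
Yes

Yes, the formula is satisfiable.

One satisfying assignment is: b=False, v=True, u=True, d=False

Verification: With this assignment, all 20 clauses evaluate to true.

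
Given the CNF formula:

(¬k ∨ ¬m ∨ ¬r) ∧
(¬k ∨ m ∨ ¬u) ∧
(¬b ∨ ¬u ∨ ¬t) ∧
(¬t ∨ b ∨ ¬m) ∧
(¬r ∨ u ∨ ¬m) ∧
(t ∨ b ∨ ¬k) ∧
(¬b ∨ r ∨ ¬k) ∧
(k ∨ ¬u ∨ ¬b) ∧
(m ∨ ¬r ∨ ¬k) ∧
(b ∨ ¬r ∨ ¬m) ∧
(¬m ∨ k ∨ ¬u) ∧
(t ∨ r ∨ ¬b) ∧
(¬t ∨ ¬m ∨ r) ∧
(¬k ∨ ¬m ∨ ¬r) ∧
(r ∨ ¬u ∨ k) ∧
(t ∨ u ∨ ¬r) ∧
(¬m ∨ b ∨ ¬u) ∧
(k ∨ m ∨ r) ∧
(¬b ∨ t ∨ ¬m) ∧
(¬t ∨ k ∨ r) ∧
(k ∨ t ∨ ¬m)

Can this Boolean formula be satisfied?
Yes

Yes, the formula is satisfiable.

One satisfying assignment is: k=False, r=True, t=False, u=True, b=False, m=False

Verification: With this assignment, all 21 clauses evaluate to true.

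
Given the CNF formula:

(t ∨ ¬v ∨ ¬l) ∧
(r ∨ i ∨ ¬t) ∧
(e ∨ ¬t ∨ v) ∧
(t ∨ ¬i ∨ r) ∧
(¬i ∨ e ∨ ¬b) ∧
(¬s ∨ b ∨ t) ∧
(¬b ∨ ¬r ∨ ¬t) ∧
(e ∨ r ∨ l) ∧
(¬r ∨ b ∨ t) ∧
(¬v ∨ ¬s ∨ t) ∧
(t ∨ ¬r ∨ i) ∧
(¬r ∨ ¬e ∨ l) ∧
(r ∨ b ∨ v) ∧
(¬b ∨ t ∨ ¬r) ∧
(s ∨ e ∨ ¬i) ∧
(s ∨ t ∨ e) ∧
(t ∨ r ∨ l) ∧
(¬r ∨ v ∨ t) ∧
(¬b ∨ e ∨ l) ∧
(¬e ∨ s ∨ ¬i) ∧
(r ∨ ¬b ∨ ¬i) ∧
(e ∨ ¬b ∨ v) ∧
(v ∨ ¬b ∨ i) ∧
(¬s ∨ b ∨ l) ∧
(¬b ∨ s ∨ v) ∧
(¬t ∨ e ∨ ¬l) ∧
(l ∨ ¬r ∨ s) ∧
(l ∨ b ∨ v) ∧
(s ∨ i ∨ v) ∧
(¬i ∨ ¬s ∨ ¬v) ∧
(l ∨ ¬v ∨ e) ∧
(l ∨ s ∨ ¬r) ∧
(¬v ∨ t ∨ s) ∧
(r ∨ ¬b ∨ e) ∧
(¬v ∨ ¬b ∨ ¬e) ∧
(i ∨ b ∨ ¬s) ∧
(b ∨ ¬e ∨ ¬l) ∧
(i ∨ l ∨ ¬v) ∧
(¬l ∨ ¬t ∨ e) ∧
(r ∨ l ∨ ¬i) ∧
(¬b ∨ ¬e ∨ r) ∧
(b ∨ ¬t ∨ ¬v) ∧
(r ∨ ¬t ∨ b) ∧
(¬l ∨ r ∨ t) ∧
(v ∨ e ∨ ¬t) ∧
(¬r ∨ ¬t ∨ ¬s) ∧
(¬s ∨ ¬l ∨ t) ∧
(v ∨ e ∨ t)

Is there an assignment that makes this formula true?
No

No, the formula is not satisfiable.

No assignment of truth values to the variables can make all 48 clauses true simultaneously.

The formula is UNSAT (unsatisfiable).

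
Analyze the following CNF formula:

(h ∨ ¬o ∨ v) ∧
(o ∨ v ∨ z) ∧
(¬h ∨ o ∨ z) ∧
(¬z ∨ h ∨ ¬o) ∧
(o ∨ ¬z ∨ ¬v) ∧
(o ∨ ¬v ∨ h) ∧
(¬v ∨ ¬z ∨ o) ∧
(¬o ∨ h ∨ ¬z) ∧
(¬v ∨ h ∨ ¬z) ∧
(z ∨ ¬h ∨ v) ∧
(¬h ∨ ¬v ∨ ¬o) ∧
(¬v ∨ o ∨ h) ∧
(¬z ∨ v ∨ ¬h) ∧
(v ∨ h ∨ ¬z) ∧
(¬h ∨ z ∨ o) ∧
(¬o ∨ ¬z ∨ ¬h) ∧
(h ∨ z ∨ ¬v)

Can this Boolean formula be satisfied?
No

No, the formula is not satisfiable.

No assignment of truth values to the variables can make all 17 clauses true simultaneously.

The formula is UNSAT (unsatisfiable).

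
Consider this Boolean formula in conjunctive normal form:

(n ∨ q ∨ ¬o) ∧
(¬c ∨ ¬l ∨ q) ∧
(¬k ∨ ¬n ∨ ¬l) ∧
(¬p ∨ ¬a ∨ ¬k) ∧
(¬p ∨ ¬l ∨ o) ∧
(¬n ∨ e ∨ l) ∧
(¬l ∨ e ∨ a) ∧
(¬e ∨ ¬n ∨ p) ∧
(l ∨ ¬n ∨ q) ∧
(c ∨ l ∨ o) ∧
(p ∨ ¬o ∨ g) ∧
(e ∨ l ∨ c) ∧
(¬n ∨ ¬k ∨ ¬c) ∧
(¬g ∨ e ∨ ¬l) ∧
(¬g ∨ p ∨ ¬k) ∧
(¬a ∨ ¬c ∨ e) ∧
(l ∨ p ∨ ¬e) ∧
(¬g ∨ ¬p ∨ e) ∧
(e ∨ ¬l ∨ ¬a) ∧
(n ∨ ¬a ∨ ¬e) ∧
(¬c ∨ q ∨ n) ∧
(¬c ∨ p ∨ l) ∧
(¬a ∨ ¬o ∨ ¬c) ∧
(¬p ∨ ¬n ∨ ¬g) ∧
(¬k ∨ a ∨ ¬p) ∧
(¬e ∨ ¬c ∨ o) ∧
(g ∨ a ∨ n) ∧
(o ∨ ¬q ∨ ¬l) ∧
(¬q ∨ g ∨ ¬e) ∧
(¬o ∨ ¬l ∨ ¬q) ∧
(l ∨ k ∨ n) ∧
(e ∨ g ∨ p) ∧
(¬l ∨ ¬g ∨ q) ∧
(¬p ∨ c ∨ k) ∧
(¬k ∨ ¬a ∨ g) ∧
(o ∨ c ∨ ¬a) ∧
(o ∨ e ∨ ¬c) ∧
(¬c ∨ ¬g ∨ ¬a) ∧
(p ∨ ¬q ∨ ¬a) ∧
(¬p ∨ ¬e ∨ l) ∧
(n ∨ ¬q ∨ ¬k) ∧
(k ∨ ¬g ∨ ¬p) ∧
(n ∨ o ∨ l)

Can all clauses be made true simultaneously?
No

No, the formula is not satisfiable.

No assignment of truth values to the variables can make all 43 clauses true simultaneously.

The formula is UNSAT (unsatisfiable).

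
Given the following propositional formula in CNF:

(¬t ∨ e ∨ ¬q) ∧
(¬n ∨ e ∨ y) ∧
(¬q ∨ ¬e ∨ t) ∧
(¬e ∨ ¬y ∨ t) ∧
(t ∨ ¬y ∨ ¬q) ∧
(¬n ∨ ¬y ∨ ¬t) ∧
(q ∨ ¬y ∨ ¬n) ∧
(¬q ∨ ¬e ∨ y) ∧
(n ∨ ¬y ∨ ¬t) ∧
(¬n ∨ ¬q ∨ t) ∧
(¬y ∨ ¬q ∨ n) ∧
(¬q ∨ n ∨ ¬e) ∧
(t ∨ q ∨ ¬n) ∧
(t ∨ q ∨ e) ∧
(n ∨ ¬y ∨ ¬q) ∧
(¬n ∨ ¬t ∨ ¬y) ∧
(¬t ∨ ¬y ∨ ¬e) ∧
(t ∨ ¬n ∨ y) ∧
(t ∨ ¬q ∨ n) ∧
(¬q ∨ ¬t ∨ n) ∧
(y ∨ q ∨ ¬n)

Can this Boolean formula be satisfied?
Yes

Yes, the formula is satisfiable.

One satisfying assignment is: n=False, t=False, q=False, y=False, e=True

Verification: With this assignment, all 21 clauses evaluate to true.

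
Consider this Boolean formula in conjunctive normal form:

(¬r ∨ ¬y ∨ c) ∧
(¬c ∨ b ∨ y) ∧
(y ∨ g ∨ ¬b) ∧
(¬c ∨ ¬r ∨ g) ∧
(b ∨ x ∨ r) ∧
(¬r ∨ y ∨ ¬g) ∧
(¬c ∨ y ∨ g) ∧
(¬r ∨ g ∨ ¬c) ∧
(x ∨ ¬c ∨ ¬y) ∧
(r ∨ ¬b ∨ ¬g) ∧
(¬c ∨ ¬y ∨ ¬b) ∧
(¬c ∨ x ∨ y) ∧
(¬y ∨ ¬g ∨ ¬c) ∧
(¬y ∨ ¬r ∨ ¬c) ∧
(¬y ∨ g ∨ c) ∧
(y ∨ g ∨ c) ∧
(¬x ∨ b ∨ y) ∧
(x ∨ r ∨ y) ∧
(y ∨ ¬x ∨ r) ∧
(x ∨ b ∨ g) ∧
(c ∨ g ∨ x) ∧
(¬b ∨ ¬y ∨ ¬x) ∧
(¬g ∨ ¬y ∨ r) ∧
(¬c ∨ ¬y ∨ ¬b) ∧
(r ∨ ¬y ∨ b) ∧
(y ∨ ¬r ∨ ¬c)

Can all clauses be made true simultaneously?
No

No, the formula is not satisfiable.

No assignment of truth values to the variables can make all 26 clauses true simultaneously.

The formula is UNSAT (unsatisfiable).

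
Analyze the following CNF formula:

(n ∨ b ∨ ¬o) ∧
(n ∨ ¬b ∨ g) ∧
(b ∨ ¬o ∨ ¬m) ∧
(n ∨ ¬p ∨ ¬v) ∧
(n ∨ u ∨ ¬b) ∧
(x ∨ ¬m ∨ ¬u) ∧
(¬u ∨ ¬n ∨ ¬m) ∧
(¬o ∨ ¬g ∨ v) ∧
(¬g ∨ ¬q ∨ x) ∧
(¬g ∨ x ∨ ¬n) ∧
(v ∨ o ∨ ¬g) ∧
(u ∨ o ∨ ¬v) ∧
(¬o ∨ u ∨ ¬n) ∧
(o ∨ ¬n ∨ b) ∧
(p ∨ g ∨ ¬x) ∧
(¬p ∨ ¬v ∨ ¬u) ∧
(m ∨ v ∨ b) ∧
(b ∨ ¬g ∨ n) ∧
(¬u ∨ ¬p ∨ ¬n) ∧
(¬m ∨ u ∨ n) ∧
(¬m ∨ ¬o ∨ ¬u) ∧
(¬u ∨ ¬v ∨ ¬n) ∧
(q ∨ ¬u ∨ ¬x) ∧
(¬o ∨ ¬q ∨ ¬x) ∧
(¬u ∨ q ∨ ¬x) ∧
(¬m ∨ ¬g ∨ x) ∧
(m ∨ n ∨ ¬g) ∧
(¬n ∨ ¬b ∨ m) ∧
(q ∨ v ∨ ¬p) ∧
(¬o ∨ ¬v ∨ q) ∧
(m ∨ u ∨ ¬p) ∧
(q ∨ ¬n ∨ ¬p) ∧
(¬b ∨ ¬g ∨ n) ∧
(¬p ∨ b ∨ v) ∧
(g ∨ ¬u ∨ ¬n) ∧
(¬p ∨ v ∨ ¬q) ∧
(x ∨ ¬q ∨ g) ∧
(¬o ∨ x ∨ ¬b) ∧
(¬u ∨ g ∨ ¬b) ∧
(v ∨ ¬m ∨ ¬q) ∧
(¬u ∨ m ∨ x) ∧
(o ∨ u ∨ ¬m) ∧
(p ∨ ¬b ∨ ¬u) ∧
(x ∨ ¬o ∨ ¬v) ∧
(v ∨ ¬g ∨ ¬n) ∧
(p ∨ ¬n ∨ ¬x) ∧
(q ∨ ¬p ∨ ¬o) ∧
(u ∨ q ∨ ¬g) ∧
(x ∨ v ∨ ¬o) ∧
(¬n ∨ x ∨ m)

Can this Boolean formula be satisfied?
No

No, the formula is not satisfiable.

No assignment of truth values to the variables can make all 50 clauses true simultaneously.

The formula is UNSAT (unsatisfiable).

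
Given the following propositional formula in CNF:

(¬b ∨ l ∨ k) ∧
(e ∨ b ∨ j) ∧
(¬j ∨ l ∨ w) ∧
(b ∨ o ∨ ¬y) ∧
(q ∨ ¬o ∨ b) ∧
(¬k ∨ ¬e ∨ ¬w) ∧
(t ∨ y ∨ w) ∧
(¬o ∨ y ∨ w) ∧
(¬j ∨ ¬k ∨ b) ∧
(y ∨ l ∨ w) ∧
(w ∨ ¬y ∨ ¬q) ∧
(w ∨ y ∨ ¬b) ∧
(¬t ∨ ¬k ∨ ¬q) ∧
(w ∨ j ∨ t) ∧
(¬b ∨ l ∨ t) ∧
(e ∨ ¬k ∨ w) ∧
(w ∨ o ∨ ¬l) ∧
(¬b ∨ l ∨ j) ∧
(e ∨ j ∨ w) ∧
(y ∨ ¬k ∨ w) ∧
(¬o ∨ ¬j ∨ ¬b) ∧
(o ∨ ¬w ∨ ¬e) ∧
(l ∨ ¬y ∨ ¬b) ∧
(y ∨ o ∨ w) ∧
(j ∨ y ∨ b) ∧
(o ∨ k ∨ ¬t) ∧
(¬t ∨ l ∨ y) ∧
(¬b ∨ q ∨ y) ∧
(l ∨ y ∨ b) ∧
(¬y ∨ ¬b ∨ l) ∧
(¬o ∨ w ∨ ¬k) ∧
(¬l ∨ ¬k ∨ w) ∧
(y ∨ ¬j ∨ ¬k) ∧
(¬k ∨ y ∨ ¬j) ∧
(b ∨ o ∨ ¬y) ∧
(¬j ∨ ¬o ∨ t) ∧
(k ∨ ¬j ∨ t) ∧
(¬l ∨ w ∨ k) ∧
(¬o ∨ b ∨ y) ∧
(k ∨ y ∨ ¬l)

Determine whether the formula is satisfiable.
Yes

Yes, the formula is satisfiable.

One satisfying assignment is: w=True, t=False, q=True, e=False, o=False, b=True, l=True, y=False, j=False, k=True

Verification: With this assignment, all 40 clauses evaluate to true.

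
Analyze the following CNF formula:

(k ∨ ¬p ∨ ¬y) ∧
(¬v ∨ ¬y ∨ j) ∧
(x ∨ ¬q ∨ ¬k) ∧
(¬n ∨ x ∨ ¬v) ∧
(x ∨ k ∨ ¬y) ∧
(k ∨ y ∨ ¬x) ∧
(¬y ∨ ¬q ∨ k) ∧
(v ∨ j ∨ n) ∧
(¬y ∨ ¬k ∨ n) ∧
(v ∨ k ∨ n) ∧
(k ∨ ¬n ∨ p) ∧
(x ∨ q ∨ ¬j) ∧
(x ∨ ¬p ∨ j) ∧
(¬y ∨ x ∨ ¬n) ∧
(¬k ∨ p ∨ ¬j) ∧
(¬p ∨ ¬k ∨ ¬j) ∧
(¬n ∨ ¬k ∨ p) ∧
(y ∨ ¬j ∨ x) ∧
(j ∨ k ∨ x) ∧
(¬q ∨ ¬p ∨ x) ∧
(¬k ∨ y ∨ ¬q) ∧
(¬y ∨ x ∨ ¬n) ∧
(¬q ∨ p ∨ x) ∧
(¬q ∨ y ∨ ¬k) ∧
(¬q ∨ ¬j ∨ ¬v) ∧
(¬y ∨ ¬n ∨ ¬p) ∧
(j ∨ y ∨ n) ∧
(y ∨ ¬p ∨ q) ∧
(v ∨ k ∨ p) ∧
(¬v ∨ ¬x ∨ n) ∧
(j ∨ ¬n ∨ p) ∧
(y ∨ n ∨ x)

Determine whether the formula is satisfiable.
No

No, the formula is not satisfiable.

No assignment of truth values to the variables can make all 32 clauses true simultaneously.

The formula is UNSAT (unsatisfiable).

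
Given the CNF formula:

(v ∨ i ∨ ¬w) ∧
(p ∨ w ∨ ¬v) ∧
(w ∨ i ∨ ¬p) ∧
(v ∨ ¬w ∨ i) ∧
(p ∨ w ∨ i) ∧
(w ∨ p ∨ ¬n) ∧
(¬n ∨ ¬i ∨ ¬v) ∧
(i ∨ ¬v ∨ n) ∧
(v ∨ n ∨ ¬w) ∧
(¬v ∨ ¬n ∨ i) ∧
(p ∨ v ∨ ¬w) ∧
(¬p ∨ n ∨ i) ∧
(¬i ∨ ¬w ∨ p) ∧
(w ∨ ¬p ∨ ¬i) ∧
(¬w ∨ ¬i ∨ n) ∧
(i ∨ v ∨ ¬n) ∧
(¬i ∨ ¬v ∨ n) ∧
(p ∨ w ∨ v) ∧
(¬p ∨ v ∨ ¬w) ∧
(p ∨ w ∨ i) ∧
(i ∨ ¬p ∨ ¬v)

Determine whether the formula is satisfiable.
No

No, the formula is not satisfiable.

No assignment of truth values to the variables can make all 21 clauses true simultaneously.

The formula is UNSAT (unsatisfiable).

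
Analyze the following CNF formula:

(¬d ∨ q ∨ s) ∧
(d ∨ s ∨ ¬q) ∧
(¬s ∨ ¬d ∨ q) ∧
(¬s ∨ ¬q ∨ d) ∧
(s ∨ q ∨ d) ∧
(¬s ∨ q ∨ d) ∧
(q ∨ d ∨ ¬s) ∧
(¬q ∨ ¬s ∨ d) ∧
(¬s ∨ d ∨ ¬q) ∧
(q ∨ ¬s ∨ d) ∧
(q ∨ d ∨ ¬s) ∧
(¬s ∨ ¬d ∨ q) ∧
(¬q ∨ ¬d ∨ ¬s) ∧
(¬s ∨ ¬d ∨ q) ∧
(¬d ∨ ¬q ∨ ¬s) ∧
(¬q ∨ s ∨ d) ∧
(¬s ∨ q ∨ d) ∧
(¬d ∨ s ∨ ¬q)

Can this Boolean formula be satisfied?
No

No, the formula is not satisfiable.

No assignment of truth values to the variables can make all 18 clauses true simultaneously.

The formula is UNSAT (unsatisfiable).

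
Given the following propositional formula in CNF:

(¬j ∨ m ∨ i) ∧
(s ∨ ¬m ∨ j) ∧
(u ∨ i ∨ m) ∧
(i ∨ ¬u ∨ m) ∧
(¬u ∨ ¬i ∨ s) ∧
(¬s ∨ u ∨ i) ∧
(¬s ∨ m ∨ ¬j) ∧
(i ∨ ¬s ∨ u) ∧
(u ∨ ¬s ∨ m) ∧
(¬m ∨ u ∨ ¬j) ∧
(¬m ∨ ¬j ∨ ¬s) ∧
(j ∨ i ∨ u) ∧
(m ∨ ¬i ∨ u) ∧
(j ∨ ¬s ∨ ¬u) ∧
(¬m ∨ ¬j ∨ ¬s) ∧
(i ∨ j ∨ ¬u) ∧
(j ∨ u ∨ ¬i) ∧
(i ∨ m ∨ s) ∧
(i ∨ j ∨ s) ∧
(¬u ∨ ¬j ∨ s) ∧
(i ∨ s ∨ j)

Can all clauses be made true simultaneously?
No

No, the formula is not satisfiable.

No assignment of truth values to the variables can make all 21 clauses true simultaneously.

The formula is UNSAT (unsatisfiable).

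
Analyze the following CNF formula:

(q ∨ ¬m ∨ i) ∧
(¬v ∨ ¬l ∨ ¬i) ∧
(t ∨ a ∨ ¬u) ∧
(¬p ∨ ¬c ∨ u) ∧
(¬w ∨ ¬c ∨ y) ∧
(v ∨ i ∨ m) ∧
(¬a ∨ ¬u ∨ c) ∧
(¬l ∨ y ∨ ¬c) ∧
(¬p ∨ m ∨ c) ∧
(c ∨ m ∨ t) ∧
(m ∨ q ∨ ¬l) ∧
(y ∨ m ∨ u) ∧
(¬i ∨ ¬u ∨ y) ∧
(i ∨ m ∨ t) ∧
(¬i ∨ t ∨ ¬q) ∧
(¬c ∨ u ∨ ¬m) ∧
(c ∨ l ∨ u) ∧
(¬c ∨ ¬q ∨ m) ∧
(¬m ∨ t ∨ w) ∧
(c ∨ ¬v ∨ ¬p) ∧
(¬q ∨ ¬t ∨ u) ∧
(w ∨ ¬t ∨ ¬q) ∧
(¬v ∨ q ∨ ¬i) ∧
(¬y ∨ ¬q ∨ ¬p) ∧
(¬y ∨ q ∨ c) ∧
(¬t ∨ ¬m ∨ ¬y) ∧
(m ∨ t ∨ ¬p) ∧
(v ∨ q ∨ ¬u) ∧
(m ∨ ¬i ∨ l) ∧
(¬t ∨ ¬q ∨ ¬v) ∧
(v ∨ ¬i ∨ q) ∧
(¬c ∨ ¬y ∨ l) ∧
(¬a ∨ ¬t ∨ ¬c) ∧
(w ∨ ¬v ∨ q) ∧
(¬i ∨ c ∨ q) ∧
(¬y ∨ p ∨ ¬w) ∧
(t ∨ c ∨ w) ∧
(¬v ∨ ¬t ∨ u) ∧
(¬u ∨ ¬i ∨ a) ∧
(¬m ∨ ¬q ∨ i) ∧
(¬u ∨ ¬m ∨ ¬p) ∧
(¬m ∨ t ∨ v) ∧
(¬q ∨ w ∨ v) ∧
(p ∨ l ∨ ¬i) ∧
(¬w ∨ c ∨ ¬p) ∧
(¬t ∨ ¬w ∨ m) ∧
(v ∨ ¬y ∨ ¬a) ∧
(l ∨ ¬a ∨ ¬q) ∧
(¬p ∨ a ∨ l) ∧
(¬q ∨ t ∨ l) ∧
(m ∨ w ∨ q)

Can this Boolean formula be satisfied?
No

No, the formula is not satisfiable.

No assignment of truth values to the variables can make all 51 clauses true simultaneously.

The formula is UNSAT (unsatisfiable).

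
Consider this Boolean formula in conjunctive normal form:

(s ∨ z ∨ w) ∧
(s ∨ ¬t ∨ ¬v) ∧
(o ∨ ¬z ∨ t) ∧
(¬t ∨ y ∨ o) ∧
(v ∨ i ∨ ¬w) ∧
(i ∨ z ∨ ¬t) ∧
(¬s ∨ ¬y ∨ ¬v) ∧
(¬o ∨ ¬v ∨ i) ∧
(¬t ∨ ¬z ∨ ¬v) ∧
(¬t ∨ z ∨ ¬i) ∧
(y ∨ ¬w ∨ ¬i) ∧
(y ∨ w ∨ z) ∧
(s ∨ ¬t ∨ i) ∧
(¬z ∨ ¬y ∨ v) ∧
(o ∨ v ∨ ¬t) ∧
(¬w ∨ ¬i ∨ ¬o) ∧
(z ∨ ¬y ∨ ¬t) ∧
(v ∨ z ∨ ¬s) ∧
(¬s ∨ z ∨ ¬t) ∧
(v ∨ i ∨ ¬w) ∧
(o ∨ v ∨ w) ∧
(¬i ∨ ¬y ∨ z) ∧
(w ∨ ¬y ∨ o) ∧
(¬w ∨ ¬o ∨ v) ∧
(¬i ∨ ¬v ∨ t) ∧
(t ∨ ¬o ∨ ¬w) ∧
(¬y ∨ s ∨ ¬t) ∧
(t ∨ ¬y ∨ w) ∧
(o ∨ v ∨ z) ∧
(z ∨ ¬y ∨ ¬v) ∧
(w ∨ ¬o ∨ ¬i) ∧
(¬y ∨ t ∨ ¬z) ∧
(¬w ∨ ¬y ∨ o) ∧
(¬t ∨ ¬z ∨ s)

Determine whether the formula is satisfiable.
Yes

Yes, the formula is satisfiable.

One satisfying assignment is: y=False, s=False, v=True, o=False, t=False, w=True, i=False, z=False

Verification: With this assignment, all 34 clauses evaluate to true.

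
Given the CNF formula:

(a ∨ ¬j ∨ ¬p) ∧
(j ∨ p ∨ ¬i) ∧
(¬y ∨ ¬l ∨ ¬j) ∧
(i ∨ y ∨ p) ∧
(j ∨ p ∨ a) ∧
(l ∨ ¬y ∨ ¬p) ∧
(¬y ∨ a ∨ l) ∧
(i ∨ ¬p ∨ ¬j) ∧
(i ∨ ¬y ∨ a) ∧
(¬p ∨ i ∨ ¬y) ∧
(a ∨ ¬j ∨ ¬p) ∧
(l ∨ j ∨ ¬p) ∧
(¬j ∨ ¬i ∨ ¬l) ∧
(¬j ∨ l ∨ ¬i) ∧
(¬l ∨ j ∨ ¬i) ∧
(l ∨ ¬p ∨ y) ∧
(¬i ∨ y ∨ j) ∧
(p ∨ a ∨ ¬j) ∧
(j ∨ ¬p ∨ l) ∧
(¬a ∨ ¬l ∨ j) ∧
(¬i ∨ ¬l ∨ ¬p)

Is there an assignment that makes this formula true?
Yes

Yes, the formula is satisfiable.

One satisfying assignment is: i=False, a=True, p=False, l=False, j=False, y=True

Verification: With this assignment, all 21 clauses evaluate to true.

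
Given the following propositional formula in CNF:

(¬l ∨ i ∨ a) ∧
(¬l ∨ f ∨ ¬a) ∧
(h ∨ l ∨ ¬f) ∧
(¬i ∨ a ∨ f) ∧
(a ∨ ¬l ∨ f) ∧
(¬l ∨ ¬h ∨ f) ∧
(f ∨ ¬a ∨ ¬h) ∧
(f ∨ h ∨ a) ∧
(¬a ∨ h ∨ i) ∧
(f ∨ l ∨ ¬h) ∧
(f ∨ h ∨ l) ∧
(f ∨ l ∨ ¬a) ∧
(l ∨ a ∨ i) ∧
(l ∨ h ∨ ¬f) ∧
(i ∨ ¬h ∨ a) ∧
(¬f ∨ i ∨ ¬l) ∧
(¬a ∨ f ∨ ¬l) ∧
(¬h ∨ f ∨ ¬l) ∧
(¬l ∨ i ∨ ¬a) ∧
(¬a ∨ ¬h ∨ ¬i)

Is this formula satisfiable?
Yes

Yes, the formula is satisfiable.

One satisfying assignment is: a=True, l=False, i=False, f=True, h=True

Verification: With this assignment, all 20 clauses evaluate to true.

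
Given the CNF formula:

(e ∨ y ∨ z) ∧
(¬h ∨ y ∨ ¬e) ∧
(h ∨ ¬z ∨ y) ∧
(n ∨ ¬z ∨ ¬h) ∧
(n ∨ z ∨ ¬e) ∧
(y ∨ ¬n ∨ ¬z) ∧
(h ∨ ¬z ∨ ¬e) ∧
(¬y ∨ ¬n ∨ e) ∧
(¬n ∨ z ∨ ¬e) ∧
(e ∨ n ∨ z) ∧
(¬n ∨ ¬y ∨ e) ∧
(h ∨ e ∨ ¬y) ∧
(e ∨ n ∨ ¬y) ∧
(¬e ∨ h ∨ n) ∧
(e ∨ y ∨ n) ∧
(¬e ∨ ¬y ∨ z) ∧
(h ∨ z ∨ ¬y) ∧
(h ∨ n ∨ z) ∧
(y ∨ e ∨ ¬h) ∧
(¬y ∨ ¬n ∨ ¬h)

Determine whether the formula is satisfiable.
No

No, the formula is not satisfiable.

No assignment of truth values to the variables can make all 20 clauses true simultaneously.

The formula is UNSAT (unsatisfiable).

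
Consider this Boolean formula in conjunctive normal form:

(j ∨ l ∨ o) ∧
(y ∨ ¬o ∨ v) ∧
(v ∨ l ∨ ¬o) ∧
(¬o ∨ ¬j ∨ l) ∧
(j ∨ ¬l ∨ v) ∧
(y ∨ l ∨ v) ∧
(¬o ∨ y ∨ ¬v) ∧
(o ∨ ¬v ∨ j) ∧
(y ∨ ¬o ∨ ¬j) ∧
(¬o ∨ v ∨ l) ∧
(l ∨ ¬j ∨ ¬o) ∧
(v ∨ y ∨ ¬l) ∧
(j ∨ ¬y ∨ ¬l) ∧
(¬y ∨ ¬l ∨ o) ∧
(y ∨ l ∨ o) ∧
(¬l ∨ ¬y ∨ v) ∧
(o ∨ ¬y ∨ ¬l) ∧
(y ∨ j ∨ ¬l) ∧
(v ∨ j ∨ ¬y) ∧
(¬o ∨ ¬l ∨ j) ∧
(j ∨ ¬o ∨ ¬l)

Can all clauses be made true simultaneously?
Yes

Yes, the formula is satisfiable.

One satisfying assignment is: j=True, y=False, l=True, o=False, v=True

Verification: With this assignment, all 21 clauses evaluate to true.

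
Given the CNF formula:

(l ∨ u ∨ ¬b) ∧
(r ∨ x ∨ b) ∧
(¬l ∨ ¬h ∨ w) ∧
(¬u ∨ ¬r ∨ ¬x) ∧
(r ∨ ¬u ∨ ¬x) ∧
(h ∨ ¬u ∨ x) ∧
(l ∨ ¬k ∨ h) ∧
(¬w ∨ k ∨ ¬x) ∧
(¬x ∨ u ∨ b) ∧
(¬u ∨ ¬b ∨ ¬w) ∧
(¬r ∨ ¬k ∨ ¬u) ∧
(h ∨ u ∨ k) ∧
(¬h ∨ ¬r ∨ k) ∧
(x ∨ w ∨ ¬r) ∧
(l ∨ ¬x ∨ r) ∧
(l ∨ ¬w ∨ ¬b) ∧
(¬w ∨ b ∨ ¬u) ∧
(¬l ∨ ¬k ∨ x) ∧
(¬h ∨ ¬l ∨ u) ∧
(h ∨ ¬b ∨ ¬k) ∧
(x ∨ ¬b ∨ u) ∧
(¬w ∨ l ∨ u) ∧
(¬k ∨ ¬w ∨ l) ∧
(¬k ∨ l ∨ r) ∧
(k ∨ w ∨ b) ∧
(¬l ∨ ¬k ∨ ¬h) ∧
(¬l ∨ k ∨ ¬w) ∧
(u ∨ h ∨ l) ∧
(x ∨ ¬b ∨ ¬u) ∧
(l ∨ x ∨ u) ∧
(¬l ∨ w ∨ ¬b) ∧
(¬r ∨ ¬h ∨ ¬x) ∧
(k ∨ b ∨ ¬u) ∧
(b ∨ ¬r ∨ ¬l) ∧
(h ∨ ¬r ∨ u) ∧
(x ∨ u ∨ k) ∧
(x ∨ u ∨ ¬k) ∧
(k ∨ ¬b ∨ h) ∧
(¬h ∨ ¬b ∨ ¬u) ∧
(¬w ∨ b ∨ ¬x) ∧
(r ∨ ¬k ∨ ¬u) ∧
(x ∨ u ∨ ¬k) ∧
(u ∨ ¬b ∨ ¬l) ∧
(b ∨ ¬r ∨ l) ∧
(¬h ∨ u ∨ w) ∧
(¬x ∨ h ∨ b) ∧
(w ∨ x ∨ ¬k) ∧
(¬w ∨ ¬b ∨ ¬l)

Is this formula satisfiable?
No

No, the formula is not satisfiable.

No assignment of truth values to the variables can make all 48 clauses true simultaneously.

The formula is UNSAT (unsatisfiable).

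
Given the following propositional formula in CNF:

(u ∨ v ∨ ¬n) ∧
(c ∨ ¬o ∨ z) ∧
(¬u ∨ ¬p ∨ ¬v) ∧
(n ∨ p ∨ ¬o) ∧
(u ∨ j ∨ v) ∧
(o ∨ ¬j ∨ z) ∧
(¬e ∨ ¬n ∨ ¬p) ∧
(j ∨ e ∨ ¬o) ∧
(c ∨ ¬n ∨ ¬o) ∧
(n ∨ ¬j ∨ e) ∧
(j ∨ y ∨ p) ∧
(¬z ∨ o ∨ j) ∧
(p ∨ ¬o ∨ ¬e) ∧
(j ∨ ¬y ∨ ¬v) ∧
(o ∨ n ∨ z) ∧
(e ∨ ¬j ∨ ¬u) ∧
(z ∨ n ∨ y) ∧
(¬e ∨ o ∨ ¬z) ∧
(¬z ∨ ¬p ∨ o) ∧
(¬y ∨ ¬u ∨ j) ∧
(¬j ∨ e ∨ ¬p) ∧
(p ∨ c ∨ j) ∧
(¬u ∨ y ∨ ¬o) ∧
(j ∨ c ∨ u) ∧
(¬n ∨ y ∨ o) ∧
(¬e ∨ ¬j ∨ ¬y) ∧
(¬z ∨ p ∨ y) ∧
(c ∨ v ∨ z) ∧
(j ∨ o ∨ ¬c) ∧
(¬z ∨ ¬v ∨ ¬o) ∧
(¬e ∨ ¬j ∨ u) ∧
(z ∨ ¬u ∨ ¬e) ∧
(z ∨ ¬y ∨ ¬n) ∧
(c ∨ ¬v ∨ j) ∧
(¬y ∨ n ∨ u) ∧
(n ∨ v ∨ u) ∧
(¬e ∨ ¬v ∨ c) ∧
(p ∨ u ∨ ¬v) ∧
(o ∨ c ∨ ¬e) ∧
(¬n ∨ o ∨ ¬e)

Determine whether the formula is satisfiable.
No

No, the formula is not satisfiable.

No assignment of truth values to the variables can make all 40 clauses true simultaneously.

The formula is UNSAT (unsatisfiable).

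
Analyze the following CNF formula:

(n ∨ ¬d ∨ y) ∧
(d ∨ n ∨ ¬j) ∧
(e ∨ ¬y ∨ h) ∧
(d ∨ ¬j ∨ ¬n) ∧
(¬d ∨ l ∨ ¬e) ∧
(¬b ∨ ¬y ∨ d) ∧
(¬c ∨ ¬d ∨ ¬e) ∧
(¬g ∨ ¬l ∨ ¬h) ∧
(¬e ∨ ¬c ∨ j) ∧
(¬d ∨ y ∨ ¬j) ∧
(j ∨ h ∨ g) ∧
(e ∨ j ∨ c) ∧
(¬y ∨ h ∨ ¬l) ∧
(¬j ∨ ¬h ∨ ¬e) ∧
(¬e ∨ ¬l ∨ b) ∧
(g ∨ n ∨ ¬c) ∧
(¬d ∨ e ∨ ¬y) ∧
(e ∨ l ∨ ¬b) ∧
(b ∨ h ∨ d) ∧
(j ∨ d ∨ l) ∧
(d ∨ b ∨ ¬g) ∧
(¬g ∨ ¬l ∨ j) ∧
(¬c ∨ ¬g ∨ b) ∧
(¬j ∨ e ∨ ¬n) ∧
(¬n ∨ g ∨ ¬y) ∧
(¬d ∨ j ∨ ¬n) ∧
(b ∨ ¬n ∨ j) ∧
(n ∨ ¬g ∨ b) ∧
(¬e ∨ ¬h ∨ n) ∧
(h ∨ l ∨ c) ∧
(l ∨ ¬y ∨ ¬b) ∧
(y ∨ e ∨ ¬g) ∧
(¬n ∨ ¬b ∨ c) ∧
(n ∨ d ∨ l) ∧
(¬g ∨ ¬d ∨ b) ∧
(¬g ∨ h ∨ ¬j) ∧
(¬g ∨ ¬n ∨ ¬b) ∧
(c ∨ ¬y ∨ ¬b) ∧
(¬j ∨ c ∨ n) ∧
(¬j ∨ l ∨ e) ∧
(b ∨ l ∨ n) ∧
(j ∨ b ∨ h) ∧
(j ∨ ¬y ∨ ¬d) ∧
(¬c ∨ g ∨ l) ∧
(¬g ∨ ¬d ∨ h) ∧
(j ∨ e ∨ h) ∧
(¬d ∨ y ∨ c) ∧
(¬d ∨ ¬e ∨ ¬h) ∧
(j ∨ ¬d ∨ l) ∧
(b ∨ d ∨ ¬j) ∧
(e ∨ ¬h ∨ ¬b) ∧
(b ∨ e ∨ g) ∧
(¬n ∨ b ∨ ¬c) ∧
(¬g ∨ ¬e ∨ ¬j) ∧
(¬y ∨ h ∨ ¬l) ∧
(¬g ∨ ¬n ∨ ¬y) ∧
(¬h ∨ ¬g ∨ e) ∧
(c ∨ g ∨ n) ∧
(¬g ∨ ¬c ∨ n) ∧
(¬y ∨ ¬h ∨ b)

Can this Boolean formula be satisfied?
No

No, the formula is not satisfiable.

No assignment of truth values to the variables can make all 60 clauses true simultaneously.

The formula is UNSAT (unsatisfiable).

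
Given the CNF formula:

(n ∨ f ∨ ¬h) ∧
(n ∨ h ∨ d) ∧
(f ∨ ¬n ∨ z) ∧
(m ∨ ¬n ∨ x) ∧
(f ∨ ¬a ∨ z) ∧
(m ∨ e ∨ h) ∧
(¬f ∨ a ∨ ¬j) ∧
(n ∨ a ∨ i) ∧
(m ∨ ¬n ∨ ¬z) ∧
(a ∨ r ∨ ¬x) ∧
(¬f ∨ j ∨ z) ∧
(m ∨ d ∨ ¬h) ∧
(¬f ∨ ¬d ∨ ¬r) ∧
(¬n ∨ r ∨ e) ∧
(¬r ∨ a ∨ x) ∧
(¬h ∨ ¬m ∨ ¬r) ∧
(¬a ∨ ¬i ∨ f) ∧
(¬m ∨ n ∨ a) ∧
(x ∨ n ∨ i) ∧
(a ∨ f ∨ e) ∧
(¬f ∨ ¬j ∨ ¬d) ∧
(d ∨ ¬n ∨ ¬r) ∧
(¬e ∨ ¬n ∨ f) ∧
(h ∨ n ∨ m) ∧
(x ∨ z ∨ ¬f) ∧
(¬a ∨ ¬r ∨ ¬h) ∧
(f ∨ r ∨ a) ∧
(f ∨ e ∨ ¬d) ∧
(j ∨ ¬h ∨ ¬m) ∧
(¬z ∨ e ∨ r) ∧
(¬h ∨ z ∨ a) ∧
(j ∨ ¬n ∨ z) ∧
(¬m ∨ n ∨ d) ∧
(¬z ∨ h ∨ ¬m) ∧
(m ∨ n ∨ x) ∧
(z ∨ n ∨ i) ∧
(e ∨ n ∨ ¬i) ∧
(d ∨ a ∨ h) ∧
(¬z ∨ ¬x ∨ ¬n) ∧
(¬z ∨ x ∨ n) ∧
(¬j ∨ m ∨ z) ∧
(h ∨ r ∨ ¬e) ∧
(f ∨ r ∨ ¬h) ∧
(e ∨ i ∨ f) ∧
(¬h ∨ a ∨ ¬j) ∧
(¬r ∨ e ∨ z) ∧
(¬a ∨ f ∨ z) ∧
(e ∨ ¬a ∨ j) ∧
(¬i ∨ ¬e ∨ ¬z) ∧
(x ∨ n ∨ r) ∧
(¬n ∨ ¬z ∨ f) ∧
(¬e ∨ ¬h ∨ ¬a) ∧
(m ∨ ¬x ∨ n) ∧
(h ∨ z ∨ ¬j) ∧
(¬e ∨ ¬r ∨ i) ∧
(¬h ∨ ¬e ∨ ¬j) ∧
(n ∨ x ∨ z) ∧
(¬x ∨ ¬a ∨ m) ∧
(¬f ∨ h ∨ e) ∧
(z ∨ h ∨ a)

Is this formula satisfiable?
No

No, the formula is not satisfiable.

No assignment of truth values to the variables can make all 60 clauses true simultaneously.

The formula is UNSAT (unsatisfiable).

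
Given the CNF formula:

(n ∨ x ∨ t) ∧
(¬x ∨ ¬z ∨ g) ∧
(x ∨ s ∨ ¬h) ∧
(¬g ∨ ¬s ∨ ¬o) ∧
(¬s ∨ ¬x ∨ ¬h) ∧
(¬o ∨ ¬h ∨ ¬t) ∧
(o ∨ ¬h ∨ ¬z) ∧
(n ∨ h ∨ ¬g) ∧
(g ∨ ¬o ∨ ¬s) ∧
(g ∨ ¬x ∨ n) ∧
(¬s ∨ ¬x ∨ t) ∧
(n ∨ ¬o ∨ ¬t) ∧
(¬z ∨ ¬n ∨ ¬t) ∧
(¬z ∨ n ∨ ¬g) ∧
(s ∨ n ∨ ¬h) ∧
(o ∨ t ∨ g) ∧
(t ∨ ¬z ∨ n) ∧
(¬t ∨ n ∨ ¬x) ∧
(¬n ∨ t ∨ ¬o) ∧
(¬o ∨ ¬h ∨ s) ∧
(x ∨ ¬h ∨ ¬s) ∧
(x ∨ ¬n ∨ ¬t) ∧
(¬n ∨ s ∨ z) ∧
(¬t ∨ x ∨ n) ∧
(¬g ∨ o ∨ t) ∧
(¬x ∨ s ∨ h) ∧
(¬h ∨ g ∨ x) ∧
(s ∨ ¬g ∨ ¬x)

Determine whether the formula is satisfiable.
Yes

Yes, the formula is satisfiable.

One satisfying assignment is: s=True, g=False, x=True, z=False, t=True, n=True, h=False, o=False

Verification: With this assignment, all 28 clauses evaluate to true.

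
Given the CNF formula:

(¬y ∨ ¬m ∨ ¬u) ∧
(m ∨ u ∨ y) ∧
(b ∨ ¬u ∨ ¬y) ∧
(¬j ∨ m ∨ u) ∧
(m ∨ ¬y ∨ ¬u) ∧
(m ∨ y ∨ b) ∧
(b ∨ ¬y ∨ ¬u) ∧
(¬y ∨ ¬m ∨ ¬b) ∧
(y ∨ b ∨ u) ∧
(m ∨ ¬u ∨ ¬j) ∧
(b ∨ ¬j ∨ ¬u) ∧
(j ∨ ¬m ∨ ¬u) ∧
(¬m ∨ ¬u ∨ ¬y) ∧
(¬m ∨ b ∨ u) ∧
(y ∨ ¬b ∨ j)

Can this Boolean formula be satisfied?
Yes

Yes, the formula is satisfiable.

One satisfying assignment is: y=False, u=False, m=True, b=True, j=True

Verification: With this assignment, all 15 clauses evaluate to true.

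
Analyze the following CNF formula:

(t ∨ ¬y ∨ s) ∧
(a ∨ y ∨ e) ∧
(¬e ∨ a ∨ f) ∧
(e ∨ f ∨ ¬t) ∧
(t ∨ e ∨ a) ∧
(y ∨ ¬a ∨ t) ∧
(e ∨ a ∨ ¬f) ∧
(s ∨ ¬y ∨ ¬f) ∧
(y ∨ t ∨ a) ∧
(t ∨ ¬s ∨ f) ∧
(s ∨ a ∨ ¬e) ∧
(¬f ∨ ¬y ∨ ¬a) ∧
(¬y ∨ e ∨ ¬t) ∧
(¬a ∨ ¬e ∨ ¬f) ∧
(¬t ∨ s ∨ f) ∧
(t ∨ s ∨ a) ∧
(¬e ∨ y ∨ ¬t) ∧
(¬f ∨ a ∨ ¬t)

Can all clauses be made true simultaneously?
Yes

Yes, the formula is satisfiable.

One satisfying assignment is: s=True, t=True, e=False, f=True, a=True, y=False

Verification: With this assignment, all 18 clauses evaluate to true.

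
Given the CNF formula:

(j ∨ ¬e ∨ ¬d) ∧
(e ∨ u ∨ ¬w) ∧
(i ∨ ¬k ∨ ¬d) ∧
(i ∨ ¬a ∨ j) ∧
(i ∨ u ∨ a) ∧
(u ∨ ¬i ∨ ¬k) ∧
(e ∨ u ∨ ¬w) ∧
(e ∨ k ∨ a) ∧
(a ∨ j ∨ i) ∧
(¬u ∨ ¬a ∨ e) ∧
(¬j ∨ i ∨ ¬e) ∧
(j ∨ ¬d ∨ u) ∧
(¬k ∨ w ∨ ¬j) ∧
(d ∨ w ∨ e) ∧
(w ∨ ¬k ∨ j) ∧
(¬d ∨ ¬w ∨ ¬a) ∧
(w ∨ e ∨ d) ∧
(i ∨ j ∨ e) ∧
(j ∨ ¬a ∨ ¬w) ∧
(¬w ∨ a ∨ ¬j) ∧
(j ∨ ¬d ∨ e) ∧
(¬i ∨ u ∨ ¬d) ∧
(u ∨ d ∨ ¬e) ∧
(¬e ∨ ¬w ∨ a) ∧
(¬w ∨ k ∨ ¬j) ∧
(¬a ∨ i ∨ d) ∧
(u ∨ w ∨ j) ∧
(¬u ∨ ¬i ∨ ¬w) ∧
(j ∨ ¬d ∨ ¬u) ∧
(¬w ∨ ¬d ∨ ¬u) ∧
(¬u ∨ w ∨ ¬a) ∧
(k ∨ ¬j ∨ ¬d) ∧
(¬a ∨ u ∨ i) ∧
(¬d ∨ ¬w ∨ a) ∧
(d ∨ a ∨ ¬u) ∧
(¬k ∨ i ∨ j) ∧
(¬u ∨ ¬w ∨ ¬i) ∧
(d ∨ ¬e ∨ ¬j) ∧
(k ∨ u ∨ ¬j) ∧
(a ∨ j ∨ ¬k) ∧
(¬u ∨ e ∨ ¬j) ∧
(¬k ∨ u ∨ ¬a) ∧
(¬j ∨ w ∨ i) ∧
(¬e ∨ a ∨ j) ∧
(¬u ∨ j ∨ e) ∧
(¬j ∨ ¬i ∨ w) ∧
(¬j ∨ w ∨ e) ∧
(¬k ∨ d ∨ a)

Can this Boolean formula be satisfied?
No

No, the formula is not satisfiable.

No assignment of truth values to the variables can make all 48 clauses true simultaneously.

The formula is UNSAT (unsatisfiable).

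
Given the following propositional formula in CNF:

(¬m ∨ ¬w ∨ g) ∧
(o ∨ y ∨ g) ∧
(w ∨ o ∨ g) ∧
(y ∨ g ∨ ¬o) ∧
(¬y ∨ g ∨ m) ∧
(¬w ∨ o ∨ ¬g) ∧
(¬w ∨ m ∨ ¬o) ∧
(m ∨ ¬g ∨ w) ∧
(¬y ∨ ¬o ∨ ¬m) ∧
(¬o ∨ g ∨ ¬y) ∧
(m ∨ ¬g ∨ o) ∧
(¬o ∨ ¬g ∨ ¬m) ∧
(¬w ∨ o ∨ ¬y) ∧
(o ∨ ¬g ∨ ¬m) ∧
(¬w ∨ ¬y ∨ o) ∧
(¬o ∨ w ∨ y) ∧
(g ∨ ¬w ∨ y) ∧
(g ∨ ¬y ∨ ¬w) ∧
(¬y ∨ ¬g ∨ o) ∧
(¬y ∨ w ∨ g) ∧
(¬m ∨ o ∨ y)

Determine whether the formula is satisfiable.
No

No, the formula is not satisfiable.

No assignment of truth values to the variables can make all 21 clauses true simultaneously.

The formula is UNSAT (unsatisfiable).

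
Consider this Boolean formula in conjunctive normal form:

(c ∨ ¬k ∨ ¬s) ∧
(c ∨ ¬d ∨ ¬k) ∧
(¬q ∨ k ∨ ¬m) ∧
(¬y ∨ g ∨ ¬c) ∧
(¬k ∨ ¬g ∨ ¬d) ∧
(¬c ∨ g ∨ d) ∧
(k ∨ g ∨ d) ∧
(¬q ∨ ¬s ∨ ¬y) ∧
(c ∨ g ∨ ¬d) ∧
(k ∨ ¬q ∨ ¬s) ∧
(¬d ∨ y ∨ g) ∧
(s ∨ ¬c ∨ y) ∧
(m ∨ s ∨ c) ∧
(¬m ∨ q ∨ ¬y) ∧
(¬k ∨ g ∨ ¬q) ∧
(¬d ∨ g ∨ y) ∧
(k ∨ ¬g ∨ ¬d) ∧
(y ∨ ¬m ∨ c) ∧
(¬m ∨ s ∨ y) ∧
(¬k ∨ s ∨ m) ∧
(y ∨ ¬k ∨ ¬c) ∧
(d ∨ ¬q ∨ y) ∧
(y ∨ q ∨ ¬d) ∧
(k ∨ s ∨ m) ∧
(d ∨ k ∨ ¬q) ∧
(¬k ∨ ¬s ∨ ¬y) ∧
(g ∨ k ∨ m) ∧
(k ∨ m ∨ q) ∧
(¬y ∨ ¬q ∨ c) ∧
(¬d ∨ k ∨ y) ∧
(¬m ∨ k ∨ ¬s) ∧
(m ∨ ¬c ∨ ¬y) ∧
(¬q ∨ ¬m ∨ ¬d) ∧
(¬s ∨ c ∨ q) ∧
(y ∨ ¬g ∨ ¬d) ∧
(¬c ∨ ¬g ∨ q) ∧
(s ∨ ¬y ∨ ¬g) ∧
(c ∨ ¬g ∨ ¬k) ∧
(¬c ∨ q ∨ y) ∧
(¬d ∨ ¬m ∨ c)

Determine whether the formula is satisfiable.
No

No, the formula is not satisfiable.

No assignment of truth values to the variables can make all 40 clauses true simultaneously.

The formula is UNSAT (unsatisfiable).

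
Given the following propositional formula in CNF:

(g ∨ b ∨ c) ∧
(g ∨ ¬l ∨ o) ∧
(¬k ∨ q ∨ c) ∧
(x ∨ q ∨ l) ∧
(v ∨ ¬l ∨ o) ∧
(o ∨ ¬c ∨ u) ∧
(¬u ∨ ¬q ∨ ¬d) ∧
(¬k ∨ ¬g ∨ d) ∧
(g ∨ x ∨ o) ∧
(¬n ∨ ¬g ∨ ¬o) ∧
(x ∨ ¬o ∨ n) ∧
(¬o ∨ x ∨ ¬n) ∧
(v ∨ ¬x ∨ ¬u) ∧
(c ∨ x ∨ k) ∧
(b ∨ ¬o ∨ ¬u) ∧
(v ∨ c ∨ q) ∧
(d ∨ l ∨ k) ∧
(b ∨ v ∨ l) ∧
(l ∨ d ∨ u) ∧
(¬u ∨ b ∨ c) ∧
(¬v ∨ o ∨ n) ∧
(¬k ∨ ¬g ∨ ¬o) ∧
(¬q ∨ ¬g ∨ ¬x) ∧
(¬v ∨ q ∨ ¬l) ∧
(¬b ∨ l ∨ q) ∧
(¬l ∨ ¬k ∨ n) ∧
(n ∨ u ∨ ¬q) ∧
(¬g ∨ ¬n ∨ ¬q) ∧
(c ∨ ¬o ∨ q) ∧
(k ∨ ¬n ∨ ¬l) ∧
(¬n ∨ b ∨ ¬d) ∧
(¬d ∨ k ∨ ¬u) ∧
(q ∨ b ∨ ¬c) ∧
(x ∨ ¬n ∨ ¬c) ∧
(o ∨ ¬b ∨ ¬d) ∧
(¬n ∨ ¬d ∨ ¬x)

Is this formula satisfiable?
Yes

Yes, the formula is satisfiable.

One satisfying assignment is: x=True, g=False, d=False, q=False, o=True, v=False, l=True, b=True, u=False, n=False, c=True, k=False

Verification: With this assignment, all 36 clauses evaluate to true.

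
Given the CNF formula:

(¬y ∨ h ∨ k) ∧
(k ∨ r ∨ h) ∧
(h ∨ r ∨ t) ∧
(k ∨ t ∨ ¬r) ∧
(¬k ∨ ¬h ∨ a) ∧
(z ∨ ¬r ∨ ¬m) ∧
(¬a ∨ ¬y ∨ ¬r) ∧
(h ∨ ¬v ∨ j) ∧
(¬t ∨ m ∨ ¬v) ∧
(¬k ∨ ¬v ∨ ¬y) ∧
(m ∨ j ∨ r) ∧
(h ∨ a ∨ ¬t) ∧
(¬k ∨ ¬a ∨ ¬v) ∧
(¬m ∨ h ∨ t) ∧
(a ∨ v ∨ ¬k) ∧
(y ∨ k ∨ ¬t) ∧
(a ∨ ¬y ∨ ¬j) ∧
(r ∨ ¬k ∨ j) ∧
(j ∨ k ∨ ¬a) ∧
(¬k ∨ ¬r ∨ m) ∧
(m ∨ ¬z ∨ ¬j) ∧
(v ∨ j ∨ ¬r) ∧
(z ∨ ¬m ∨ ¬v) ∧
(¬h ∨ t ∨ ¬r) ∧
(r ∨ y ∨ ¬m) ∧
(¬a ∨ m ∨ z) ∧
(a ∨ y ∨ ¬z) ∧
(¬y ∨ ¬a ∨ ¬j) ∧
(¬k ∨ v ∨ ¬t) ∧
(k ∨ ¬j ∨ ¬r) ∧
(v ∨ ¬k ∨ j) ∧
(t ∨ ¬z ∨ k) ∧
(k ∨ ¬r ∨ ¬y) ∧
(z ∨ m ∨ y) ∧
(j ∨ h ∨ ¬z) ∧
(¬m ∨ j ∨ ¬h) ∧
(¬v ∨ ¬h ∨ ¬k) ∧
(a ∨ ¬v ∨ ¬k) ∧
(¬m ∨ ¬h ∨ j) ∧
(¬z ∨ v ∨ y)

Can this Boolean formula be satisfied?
No

No, the formula is not satisfiable.

No assignment of truth values to the variables can make all 40 clauses true simultaneously.

The formula is UNSAT (unsatisfiable).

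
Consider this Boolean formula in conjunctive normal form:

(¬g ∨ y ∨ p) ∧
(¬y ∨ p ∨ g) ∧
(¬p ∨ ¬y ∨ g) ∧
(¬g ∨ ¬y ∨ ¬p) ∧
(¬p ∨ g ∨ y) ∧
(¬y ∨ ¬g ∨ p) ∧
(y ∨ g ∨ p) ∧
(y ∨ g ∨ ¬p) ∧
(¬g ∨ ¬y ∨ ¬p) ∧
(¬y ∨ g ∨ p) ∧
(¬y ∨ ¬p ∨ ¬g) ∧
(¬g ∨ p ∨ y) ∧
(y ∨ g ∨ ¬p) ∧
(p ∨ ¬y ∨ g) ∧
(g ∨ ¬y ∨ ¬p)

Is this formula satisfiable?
Yes

Yes, the formula is satisfiable.

One satisfying assignment is: p=True, y=False, g=True

Verification: With this assignment, all 15 clauses evaluate to true.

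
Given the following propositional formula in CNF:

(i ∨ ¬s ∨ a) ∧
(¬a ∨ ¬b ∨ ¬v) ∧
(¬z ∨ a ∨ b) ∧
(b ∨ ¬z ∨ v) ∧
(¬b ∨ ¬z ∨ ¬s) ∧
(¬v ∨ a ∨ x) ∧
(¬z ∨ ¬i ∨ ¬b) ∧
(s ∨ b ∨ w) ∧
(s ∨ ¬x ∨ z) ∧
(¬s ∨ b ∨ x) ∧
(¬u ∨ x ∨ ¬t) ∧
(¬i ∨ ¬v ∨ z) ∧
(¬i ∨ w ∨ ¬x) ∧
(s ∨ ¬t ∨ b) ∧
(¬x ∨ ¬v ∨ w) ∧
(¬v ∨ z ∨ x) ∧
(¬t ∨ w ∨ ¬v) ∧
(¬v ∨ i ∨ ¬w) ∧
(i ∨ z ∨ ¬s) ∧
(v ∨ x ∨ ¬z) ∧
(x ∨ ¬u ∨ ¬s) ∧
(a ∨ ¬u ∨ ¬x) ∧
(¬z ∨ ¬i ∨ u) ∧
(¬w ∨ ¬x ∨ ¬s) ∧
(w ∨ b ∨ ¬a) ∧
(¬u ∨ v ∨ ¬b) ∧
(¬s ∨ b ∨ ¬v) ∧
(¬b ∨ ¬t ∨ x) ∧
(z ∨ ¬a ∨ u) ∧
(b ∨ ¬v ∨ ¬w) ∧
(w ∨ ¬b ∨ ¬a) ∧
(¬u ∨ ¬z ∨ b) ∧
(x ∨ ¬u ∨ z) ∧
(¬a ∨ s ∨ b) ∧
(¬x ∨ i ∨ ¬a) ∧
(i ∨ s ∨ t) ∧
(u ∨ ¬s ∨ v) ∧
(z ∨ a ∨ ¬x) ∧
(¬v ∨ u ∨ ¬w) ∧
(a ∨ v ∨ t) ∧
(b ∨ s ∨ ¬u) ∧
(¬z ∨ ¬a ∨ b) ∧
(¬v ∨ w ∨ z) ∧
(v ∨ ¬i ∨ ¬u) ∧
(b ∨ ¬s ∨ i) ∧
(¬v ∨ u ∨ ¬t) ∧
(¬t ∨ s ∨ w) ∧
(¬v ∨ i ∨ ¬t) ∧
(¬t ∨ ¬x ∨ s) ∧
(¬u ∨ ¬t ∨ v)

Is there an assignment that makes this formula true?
No

No, the formula is not satisfiable.

No assignment of truth values to the variables can make all 50 clauses true simultaneously.

The formula is UNSAT (unsatisfiable).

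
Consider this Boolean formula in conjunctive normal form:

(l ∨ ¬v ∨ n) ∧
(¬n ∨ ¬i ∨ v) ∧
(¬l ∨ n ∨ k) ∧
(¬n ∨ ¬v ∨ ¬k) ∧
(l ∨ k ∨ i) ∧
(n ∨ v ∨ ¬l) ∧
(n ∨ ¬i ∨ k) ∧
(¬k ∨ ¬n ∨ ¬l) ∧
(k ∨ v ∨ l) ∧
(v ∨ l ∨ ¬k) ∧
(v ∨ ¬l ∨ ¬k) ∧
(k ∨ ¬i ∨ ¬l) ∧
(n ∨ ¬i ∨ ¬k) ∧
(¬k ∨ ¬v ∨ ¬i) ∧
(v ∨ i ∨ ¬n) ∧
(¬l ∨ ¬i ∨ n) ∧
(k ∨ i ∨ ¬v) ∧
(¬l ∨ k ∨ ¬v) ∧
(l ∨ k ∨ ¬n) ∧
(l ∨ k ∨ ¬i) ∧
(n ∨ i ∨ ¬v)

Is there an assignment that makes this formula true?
No

No, the formula is not satisfiable.

No assignment of truth values to the variables can make all 21 clauses true simultaneously.

The formula is UNSAT (unsatisfiable).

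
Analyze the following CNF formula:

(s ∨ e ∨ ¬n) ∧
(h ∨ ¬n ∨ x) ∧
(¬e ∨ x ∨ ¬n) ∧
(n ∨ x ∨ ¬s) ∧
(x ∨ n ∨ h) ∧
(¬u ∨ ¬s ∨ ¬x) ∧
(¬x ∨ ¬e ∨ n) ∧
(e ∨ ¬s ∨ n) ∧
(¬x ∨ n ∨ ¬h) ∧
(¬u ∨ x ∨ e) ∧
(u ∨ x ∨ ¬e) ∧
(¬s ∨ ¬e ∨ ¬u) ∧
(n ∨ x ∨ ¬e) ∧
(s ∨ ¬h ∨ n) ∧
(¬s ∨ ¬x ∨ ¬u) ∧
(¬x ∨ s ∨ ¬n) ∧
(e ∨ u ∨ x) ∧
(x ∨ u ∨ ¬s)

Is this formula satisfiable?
Yes

Yes, the formula is satisfiable.

One satisfying assignment is: s=False, u=False, e=False, x=True, n=False, h=False

Verification: With this assignment, all 18 clauses evaluate to true.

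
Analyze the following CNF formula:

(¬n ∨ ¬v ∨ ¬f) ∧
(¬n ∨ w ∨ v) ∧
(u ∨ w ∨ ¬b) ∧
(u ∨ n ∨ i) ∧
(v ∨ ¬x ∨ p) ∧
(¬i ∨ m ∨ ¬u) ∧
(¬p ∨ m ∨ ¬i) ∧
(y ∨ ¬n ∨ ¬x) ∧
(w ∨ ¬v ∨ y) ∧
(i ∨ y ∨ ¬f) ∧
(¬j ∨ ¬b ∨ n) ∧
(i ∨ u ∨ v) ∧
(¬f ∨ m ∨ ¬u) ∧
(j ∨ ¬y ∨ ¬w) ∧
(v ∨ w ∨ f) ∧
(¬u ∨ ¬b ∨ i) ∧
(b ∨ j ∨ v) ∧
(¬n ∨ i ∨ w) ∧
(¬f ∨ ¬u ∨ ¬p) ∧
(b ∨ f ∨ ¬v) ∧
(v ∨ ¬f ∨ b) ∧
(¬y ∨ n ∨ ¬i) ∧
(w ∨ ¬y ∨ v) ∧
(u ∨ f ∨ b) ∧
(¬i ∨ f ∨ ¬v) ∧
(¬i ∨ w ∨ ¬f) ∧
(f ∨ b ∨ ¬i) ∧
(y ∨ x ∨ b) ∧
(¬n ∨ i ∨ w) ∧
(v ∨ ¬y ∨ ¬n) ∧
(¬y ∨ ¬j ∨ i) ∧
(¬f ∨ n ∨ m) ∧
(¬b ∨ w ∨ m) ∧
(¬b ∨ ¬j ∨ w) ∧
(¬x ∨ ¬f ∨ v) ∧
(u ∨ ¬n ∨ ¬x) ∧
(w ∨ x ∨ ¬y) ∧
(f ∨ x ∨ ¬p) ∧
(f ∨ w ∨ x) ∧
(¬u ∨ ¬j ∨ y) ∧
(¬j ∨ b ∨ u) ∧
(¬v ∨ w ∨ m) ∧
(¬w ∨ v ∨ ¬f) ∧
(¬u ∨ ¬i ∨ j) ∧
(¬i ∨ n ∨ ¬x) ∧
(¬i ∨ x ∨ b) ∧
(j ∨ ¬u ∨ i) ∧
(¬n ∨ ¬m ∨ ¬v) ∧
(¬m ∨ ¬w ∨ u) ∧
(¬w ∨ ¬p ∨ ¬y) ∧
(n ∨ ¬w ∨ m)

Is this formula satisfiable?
Yes

Yes, the formula is satisfiable.

One satisfying assignment is: u=False, y=False, i=False, m=False, n=True, b=True, v=True, j=False, w=True, f=False, p=False, x=False

Verification: With this assignment, all 51 clauses evaluate to true.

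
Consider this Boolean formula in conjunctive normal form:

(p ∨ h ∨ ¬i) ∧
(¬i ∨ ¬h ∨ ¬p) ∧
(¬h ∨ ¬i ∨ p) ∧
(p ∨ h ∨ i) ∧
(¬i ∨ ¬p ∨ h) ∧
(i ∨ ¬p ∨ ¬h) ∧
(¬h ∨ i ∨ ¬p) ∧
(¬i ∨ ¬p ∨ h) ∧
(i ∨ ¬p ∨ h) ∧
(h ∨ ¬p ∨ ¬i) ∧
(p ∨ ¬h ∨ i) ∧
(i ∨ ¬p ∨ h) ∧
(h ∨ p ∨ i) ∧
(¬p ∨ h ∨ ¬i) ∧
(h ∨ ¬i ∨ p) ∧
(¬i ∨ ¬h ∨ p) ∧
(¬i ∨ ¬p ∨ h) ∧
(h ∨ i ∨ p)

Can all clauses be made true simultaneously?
No

No, the formula is not satisfiable.

No assignment of truth values to the variables can make all 18 clauses true simultaneously.

The formula is UNSAT (unsatisfiable).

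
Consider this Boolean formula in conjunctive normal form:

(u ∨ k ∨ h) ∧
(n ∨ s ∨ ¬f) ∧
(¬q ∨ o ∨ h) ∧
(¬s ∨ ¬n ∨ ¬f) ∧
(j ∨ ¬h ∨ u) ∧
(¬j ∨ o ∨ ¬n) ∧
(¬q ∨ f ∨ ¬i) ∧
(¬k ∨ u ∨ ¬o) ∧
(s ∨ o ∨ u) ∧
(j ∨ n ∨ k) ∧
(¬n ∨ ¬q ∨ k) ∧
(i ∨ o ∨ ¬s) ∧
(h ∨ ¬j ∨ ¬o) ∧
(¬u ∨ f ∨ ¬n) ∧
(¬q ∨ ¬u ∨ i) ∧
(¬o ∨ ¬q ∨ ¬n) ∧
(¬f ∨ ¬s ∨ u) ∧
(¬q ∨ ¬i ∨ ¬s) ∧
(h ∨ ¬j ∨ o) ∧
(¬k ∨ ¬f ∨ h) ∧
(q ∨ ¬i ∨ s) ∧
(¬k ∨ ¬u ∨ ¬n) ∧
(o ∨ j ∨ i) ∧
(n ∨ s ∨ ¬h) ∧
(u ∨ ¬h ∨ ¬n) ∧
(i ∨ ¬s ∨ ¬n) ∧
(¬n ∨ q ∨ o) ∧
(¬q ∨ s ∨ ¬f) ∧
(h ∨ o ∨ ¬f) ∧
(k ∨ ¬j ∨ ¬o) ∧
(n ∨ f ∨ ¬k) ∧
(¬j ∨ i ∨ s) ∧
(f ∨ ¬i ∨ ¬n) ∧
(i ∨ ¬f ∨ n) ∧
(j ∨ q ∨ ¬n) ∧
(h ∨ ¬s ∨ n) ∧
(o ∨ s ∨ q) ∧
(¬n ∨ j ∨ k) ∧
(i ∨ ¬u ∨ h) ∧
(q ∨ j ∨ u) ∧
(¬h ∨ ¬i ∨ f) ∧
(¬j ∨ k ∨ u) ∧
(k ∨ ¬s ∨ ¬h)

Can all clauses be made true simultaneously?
Yes

Yes, the formula is satisfiable.

One satisfying assignment is: q=False, o=False, f=True, i=True, n=False, h=True, u=True, k=True, j=False, s=True

Verification: With this assignment, all 43 clauses evaluate to true.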